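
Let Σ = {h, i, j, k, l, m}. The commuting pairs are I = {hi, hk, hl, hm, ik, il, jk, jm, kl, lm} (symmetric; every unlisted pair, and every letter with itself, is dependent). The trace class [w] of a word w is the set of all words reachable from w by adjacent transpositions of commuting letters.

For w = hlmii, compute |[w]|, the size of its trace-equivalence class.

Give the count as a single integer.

20

#0=h has no predecessor
#1=l has no predecessor
#2=m has no predecessor
#3=i depends on [2:m]
#4=i depends on [3:i]
sources: [0:h, 1:l, 2:m]
N(rest) = Σ N(rest − s) over sources s of rest; N(one piece) = 1:
  size 1 → [0]=1  [1]=1  [4]=1
  size 2 → [0,1]=2  [0,4]=2  [1,4]=2  [3,4]=1
  size 3 → [0,1,4]=6  [0,3,4]=3  [1,3,4]=3  [2,3,4]=1
  first=0(h) contributes 4
  first=1(l) contributes 4
  first=2(m) contributes 12
|[w]| = 20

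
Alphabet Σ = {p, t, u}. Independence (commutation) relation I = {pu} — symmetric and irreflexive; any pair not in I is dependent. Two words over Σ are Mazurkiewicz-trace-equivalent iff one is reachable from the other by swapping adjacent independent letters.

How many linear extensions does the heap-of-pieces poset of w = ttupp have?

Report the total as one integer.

3

#0=t has no predecessor
#1=t depends on [0:t]
#2=u depends on [1:t]
#3=p depends on [1:t]
#4=p depends on [3:p]
sources: [0:t]
N(rest) = Σ N(rest − s) over sources s of rest; N(one piece) = 1:
  size 1 → [2]=1  [4]=1
  size 2 → [2,4]=2  [3,4]=1
  size 3 → [2,3,4]=3
  first=0(t) contributes 3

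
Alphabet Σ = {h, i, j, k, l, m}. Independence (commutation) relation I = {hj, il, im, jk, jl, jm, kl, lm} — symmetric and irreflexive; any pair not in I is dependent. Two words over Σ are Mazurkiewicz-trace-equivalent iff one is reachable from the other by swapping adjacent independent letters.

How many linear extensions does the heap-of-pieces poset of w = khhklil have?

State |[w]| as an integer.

6

#0=k has no predecessor
#1=h depends on [0:k]
#2=h depends on [1:h]
#3=k depends on [2:h]
#4=l depends on [2:h]
#5=i depends on [3:k]
#6=l depends on [4:l]
sources: [0:k]
N(rest) = Σ N(rest − s) over sources s of rest; N(one piece) = 1:
  size 1 → [5]=1  [6]=1
  size 2 → [3,5]=1  [4,6]=1  [5,6]=2
  size 3 → [3,5,6]=3  [4,5,6]=3
  size 4 → [3,4,5,6]=6
  size 5 → [2,3,4,5,6]=6
  first=0(k) contributes 6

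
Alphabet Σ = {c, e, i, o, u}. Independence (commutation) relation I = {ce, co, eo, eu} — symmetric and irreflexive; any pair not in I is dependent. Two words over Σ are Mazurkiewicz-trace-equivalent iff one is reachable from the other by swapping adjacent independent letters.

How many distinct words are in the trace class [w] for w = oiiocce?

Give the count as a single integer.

12

piece 0:o — minimal
piece 1:i rests on {0:o}
piece 2:i rests on {1:i}
piece 3:o rests on {2:i}
piece 4:c rests on {2:i}
piece 5:c rests on {4:c}
piece 6:e rests on {2:i}
minimal pieces: {0:o}
ways to finish when only these pieces remain (= sum over removing one remaining piece with nothing left below it):
  1 left: {3}→1  {5}→1  {6}→1
  2 left: {3,5}→2  {3,6}→2  {4,5}→1  {5,6}→2
  3 left: {3,4,5}→3  {3,5,6}→6  {4,5,6}→3
  4 left: {3,4,5,6}→12
  5 left: {2,3,4,5,6}→12
  placing 0:o first → 12 extensions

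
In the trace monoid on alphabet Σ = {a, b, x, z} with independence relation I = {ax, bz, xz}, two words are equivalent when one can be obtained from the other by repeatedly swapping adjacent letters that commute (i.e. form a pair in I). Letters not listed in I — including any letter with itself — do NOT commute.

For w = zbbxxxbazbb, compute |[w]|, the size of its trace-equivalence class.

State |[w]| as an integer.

21

#0=z has no predecessor
#1=b has no predecessor
#2=b depends on [1:b]
#3=x depends on [2:b]
#4=x depends on [3:x]
#5=x depends on [4:x]
#6=b depends on [5:x]
#7=a depends on [0:z, 6:b]
#8=z depends on [7:a]
#9=b depends on [7:a]
#10=b depends on [9:b]
sources: [0:z, 1:b]
N(rest) = Σ N(rest − s) over sources s of rest; N(one piece) = 1:
  size 1 → [8]=1  [10]=1
  size 2 → [8,10]=2  [9,10]=1
  size 3 → [8,9,10]=3
  size 4 → [7,8,9,10]=3
  size 5 → [0,7,8,9,10]=3  [6,7,8,9,10]=3
  size 6 → [0,6,7,8,9,10]=6  [5,6,7,8,9,10]=3
  size 7 → [0,5,6,7,8,9,10]=9  [4,5,6,7,8,9,10]=3
  size 8 → [0,4,5,6,7,8,9,10]=12  [3,4,5,6,7,8,9,10]=3
  size 9 → [0,3,4,5,6,7,8,9,10]=15  [2,3,4,5,6,7,8,9,10]=3
  first=0(z) contributes 3
  first=1(b) contributes 18
|[w]| = 21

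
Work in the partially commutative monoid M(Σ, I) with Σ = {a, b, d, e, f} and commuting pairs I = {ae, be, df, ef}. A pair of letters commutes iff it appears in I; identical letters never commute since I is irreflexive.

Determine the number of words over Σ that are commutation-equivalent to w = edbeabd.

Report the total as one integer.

piece 0:e — minimal
piece 1:d rests on {0:e}
piece 2:b rests on {1:d}
piece 3:e rests on {1:d}
piece 4:a rests on {2:b}
piece 5:b rests on {4:a}
piece 6:d rests on {3:e, 5:b}
minimal pieces: {0:e}
ways to finish when only these pieces remain (= sum over removing one remaining piece with nothing left below it):
  1 left: {6}→1
  2 left: {3,6}→1  {5,6}→1
  3 left: {3,5,6}→2  {4,5,6}→1
  4 left: {2,4,5,6}→1  {3,4,5,6}→3
  5 left: {2,3,4,5,6}→4
  placing 0:e first → 4 extensions

4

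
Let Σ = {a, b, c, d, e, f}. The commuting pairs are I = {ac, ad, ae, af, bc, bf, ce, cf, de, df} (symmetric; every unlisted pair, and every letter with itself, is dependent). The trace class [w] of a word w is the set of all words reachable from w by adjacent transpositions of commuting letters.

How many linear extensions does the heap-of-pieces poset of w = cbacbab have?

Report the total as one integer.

piece 0:c — minimal
piece 1:b — minimal
piece 2:a rests on {1:b}
piece 3:c rests on {0:c}
piece 4:b rests on {2:a}
piece 5:a rests on {4:b}
piece 6:b rests on {5:a}
minimal pieces: {0:c, 1:b}
ways to finish when only these pieces remain (= sum over removing one remaining piece with nothing left below it):
  1 left: {3}→1  {6}→1
  2 left: {0,3}→1  {3,6}→2  {5,6}→1
  3 left: {0,3,6}→3  {3,5,6}→3  {4,5,6}→1
  4 left: {0,3,5,6}→6  {2,4,5,6}→1  {3,4,5,6}→4
  5 left: {0,3,4,5,6}→10  {1,2,4,5,6}→1  {2,3,4,5,6}→5
  placing 0:c first → 6 extensions
  placing 1:b first → 15 extensions
total linear extensions = 21

21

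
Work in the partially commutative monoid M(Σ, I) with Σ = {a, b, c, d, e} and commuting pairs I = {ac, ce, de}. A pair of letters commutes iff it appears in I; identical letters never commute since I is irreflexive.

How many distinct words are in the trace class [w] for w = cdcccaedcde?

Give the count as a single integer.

0(c) covers ∅
1(d) covers 0:c
2(c) covers 1:d
3(c) covers 2:c
4(c) covers 3:c
5(a) covers 1:d
6(e) covers 5:a
7(d) covers 4:c, 5:a
8(c) covers 7:d
9(d) covers 8:c
10(e) covers 6:e
floor of heap: 0:c
completions by unplaced set U, small U first (add the entries for U minus each lowest piece of U):
  |U|=1: {9}:1  {10}:1
  |U|=2: {6,10}:1  {8,9}:1  {9,10}:2
  |U|=3: {6,9,10}:3  {7,8,9}:1  {8,9,10}:3
  |U|=4: {4,7,8,9}:1  {6,8,9,10}:6  {7,8,9,10}:4
  |U|=5: {3,4,7,8,9}:1  {4,7,8,9,10}:5  {6,7,8,9,10}:10
  |U|=6: {2,3,4,7,8,9}:1  {3,4,7,8,9,10}:6  {4,6,7,8,9,10}:15  {5,6,7,8,9,10}:10
  |U|=7: {2,3,4,7,8,9,10}:7  {3,4,6,7,8,9,10}:21  {4,5,6,7,8,9,10}:25
  |U|=8: {2,3,4,6,7,8,9,10}:28  {3,4,5,6,7,8,9,10}:46
  |U|=9: {2,3,4,5,6,7,8,9,10}:74
  start at 0(c): 74

74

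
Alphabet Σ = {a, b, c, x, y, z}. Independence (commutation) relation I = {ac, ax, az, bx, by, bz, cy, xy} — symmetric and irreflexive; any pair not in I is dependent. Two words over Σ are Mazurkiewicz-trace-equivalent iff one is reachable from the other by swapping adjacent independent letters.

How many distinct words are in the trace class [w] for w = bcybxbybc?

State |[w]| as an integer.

drop 0:b onto floor
drop 1:c onto {0:b}
drop 2:y onto floor
drop 3:b onto {1:c}
drop 4:x onto {1:c}
drop 5:b onto {3:b}
drop 6:y onto {2:y}
drop 7:b onto {5:b}
drop 8:c onto {4:x, 7:b}
ground layer = {0:b, 2:y}
drop-orders for the pieces not yet dropped (sum over which currently-grounded one goes next):
  1 to go: {6} 1  {8} 1
  2 to go: {2,6} 1  {4,8} 1  {6,8} 2  {7,8} 1
  3 to go: {2,6,8} 3  {4,6,8} 3  {4,7,8} 2  {5,7,8} 1  {6,7,8} 3
  4 to go: {2,4,6,8} 6  {2,6,7,8} 6  {3,5,7,8} 1  {4,5,7,8} 3  {4,6,7,8} 8  {5,6,7,8} 4
  5 to go: {2,4,6,7,8} 20  {2,5,6,7,8} 10  {3,4,5,7,8} 4  {3,5,6,7,8} 5  {4,5,6,7,8} 15
  6 to go: {1,3,4,5,7,8} 4  {2,3,5,6,7,8} 15  {2,4,5,6,7,8} 45  {3,4,5,6,7,8} 24
  7 to go: {0,1,3,4,5,7,8} 4  {1,3,4,5,6,7,8} 28  {2,3,4,5,6,7,8} 84
  if 0:b drops first: 112 orders
  if 2:y drops first: 32 orders
heap linearizations: 144

144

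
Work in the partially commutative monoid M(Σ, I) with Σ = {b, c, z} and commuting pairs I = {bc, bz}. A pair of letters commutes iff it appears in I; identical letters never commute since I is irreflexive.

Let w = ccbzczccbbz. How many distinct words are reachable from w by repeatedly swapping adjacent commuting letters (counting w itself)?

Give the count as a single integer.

piece 0:c — minimal
piece 1:c rests on {0:c}
piece 2:b — minimal
piece 3:z rests on {1:c}
piece 4:c rests on {3:z}
piece 5:z rests on {4:c}
piece 6:c rests on {5:z}
piece 7:c rests on {6:c}
piece 8:b rests on {2:b}
piece 9:b rests on {8:b}
piece 10:z rests on {7:c}
minimal pieces: {0:c, 2:b}
ways to finish when only these pieces remain (= sum over removing one remaining piece with nothing left below it):
  1 left: {9}→1  {10}→1
  2 left: {7,10}→1  {8,9}→1  {9,10}→2
  3 left: {2,8,9}→1  {6,7,10}→1  {7,9,10}→3  {8,9,10}→3
  4 left: {2,8,9,10}→4  {5,6,7,10}→1  {6,7,9,10}→4  {7,8,9,10}→6
  5 left: {2,7,8,9,10}→10  {4,5,6,7,10}→1  {5,6,7,9,10}→5  {6,7,8,9,10}→10
  6 left: {2,6,7,8,9,10}→20  {3,4,5,6,7,10}→1  {4,5,6,7,9,10}→6  {5,6,7,8,9,10}→15
  7 left: {1,3,4,5,6,7,10}→1  {2,5,6,7,8,9,10}→35  {3,4,5,6,7,9,10}→7  {4,5,6,7,8,9,10}→21
  8 left: {0,1,3,4,5,6,7,10}→1  {1,3,4,5,6,7,9,10}→8  {2,4,5,6,7,8,9,10}→56  {3,4,5,6,7,8,9,10}→28
  9 left: {0,1,3,4,5,6,7,9,10}→9  {1,3,4,5,6,7,8,9,10}→36  {2,3,4,5,6,7,8,9,10}→84
  placing 0:c first → 120 extensions
  placing 2:b first → 45 extensions
total linear extensions = 165

165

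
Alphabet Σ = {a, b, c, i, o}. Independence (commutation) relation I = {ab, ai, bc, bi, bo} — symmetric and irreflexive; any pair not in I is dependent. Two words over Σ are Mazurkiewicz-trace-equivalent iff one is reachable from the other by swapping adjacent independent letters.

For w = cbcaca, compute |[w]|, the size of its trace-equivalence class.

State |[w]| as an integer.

6

piece 0:c — minimal
piece 1:b — minimal
piece 2:c rests on {0:c}
piece 3:a rests on {2:c}
piece 4:c rests on {3:a}
piece 5:a rests on {4:c}
minimal pieces: {0:c, 1:b}
ways to finish when only these pieces remain (= sum over removing one remaining piece with nothing left below it):
  1 left: {1}→1  {5}→1
  2 left: {1,5}→2  {4,5}→1
  3 left: {1,4,5}→3  {3,4,5}→1
  4 left: {1,3,4,5}→4  {2,3,4,5}→1
  placing 0:c first → 5 extensions
  placing 1:b first → 1 extensions
total linear extensions = 6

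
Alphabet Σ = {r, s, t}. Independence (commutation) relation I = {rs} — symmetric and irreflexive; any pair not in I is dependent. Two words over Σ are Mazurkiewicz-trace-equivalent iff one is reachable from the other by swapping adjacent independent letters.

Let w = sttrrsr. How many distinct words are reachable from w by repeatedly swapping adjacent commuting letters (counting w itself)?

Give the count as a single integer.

#0=s has no predecessor
#1=t depends on [0:s]
#2=t depends on [1:t]
#3=r depends on [2:t]
#4=r depends on [3:r]
#5=s depends on [2:t]
#6=r depends on [4:r]
sources: [0:s]
N(rest) = Σ N(rest − s) over sources s of rest; N(one piece) = 1:
  size 1 → [5]=1  [6]=1
  size 2 → [4,6]=1  [5,6]=2
  size 3 → [3,4,6]=1  [4,5,6]=3
  size 4 → [3,4,5,6]=4
  size 5 → [2,3,4,5,6]=4
  first=0(s) contributes 4

4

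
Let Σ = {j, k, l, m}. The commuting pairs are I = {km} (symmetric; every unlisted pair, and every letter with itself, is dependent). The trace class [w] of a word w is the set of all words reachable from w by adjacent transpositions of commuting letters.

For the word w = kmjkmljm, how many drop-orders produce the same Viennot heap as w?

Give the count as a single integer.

0(k) covers ∅
1(m) covers ∅
2(j) covers 0:k, 1:m
3(k) covers 2:j
4(m) covers 2:j
5(l) covers 3:k, 4:m
6(j) covers 5:l
7(m) covers 6:j
floor of heap: 0:k, 1:m
completions by unplaced set U, small U first (add the entries for U minus each lowest piece of U):
  |U|=1: {7}:1
  |U|=2: {6,7}:1
  |U|=3: {5,6,7}:1
  |U|=4: {3,5,6,7}:1  {4,5,6,7}:1
  |U|=5: {3,4,5,6,7}:2
  |U|=6: {2,3,4,5,6,7}:2
  start at 0(k): 2
  start at 1(m): 2
sum over floor = 4

4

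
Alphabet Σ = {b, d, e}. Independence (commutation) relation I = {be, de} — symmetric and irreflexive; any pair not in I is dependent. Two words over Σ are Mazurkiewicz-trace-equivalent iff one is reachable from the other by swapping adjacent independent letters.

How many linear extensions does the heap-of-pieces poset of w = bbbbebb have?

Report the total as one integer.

7

piece 0:b — minimal
piece 1:b rests on {0:b}
piece 2:b rests on {1:b}
piece 3:b rests on {2:b}
piece 4:e — minimal
piece 5:b rests on {3:b}
piece 6:b rests on {5:b}
minimal pieces: {0:b, 4:e}
ways to finish when only these pieces remain (= sum over removing one remaining piece with nothing left below it):
  1 left: {4}→1  {6}→1
  2 left: {4,6}→2  {5,6}→1
  3 left: {3,5,6}→1  {4,5,6}→3
  4 left: {2,3,5,6}→1  {3,4,5,6}→4
  5 left: {1,2,3,5,6}→1  {2,3,4,5,6}→5
  placing 0:b first → 6 extensions
  placing 4:e first → 1 extensions
total linear extensions = 7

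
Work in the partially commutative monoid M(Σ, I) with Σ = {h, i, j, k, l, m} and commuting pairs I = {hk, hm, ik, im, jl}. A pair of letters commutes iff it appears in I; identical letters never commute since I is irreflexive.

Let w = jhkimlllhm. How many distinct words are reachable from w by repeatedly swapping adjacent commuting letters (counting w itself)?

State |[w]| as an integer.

12

0(j) covers ∅
1(h) covers 0:j
2(k) covers 0:j
3(i) covers 1:h
4(m) covers 2:k
5(l) covers 3:i, 4:m
6(l) covers 5:l
7(l) covers 6:l
8(h) covers 7:l
9(m) covers 7:l
floor of heap: 0:j
completions by unplaced set U, small U first (add the entries for U minus each lowest piece of U):
  |U|=1: {8}:1  {9}:1
  |U|=2: {8,9}:2
  |U|=3: {7,8,9}:2
  |U|=4: {6,7,8,9}:2
  |U|=5: {5,6,7,8,9}:2
  |U|=6: {3,5,6,7,8,9}:2  {4,5,6,7,8,9}:2
  |U|=7: {1,3,5,6,7,8,9}:2  {2,4,5,6,7,8,9}:2  {3,4,5,6,7,8,9}:4
  |U|=8: {1,3,4,5,6,7,8,9}:6  {2,3,4,5,6,7,8,9}:6
  start at 0(j): 12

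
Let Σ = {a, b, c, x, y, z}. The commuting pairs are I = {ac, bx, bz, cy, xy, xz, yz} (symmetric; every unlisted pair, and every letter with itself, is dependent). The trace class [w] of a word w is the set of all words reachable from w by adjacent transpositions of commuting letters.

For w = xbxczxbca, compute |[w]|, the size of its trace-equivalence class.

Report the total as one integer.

#0=x has no predecessor
#1=b has no predecessor
#2=x depends on [0:x]
#3=c depends on [1:b, 2:x]
#4=z depends on [3:c]
#5=x depends on [3:c]
#6=b depends on [3:c]
#7=c depends on [4:z, 5:x, 6:b]
#8=a depends on [4:z, 5:x, 6:b]
sources: [0:x, 1:b]
N(rest) = Σ N(rest − s) over sources s of rest; N(one piece) = 1:
  size 1 → [7]=1  [8]=1
  size 2 → [7,8]=2
  size 3 → [4,7,8]=2  [5,7,8]=2  [6,7,8]=2
  size 4 → [4,5,7,8]=4  [4,6,7,8]=4  [5,6,7,8]=4
  size 5 → [4,5,6,7,8]=12
  size 6 → [3,4,5,6,7,8]=12
  size 7 → [1,3,4,5,6,7,8]=12  [2,3,4,5,6,7,8]=12
  first=0(x) contributes 24
  first=1(b) contributes 12
|[w]| = 36

36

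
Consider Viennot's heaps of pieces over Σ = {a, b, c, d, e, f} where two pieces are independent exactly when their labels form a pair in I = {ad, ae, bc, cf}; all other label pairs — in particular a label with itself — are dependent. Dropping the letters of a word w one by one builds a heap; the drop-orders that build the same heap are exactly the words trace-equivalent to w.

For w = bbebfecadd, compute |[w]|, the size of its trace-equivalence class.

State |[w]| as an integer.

drop 0:b onto floor
drop 1:b onto {0:b}
drop 2:e onto {1:b}
drop 3:b onto {2:e}
drop 4:f onto {3:b}
drop 5:e onto {4:f}
drop 6:c onto {5:e}
drop 7:a onto {6:c}
drop 8:d onto {6:c}
drop 9:d onto {8:d}
ground layer = {0:b}
drop-orders for the pieces not yet dropped (sum over which currently-grounded one goes next):
  1 to go: {7} 1  {9} 1
  2 to go: {7,9} 2  {8,9} 1
  3 to go: {7,8,9} 3
  4 to go: {6,7,8,9} 3
  5 to go: {5,6,7,8,9} 3
  6 to go: {4,5,6,7,8,9} 3
  7 to go: {3,4,5,6,7,8,9} 3
  8 to go: {2,3,4,5,6,7,8,9} 3
  if 0:b drops first: 3 orders

3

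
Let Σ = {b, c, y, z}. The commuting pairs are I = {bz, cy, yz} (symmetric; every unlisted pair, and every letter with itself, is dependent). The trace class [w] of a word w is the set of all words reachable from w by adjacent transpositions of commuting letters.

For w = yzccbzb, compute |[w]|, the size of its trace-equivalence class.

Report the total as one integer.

#0=y has no predecessor
#1=z has no predecessor
#2=c depends on [1:z]
#3=c depends on [2:c]
#4=b depends on [0:y, 3:c]
#5=z depends on [3:c]
#6=b depends on [4:b]
sources: [0:y, 1:z]
N(rest) = Σ N(rest − s) over sources s of rest; N(one piece) = 1:
  size 1 → [5]=1  [6]=1
  size 2 → [4,6]=1  [5,6]=2
  size 3 → [0,4,6]=1  [4,5,6]=3
  size 4 → [0,4,5,6]=4  [3,4,5,6]=3
  size 5 → [0,3,4,5,6]=7  [2,3,4,5,6]=3
  first=0(y) contributes 3
  first=1(z) contributes 10
|[w]| = 13

13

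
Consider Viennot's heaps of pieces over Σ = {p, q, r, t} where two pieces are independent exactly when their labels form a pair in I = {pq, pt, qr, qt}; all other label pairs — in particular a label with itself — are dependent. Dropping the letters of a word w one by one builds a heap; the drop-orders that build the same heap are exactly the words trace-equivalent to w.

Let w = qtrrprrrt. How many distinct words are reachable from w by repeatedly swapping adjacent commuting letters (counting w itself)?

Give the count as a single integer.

#0=q has no predecessor
#1=t has no predecessor
#2=r depends on [1:t]
#3=r depends on [2:r]
#4=p depends on [3:r]
#5=r depends on [4:p]
#6=r depends on [5:r]
#7=r depends on [6:r]
#8=t depends on [7:r]
sources: [0:q, 1:t]
N(rest) = Σ N(rest − s) over sources s of rest; N(one piece) = 1:
  size 1 → [0]=1  [8]=1
  size 2 → [0,8]=2  [7,8]=1
  size 3 → [0,7,8]=3  [6,7,8]=1
  size 4 → [0,6,7,8]=4  [5,6,7,8]=1
  size 5 → [0,5,6,7,8]=5  [4,5,6,7,8]=1
  size 6 → [0,4,5,6,7,8]=6  [3,4,5,6,7,8]=1
  size 7 → [0,3,4,5,6,7,8]=7  [2,3,4,5,6,7,8]=1
  first=0(q) contributes 1
  first=1(t) contributes 8
|[w]| = 9

9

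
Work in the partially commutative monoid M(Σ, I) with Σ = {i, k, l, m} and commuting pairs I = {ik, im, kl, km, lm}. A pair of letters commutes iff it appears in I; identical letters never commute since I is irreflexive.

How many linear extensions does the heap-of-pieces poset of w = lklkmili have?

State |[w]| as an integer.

168

drop 0:l onto floor
drop 1:k onto floor
drop 2:l onto {0:l}
drop 3:k onto {1:k}
drop 4:m onto floor
drop 5:i onto {2:l}
drop 6:l onto {5:i}
drop 7:i onto {6:l}
ground layer = {0:l, 1:k, 4:m}
drop-orders for the pieces not yet dropped (sum over which currently-grounded one goes next):
  1 to go: {3} 1  {4} 1  {7} 1
  2 to go: {1,3} 1  {3,4} 2  {3,7} 2  {4,7} 2  {6,7} 1
  3 to go: {1,3,4} 3  {1,3,7} 3  {3,4,7} 6  {3,6,7} 3  {4,6,7} 3  {5,6,7} 1
  4 to go: {1,3,4,7} 12  {1,3,6,7} 6  {2,5,6,7} 1  {3,4,6,7} 12  {3,5,6,7} 4  {4,5,6,7} 4
  5 to go: {0,2,5,6,7} 1  {1,3,4,6,7} 30  {1,3,5,6,7} 10  {2,3,5,6,7} 5  {2,4,5,6,7} 5  {3,4,5,6,7} 20
  6 to go: {0,2,3,5,6,7} 6  {0,2,4,5,6,7} 6  {1,2,3,5,6,7} 15  {1,3,4,5,6,7} 60  {2,3,4,5,6,7} 30
  if 0:l drops first: 105 orders
  if 1:k drops first: 42 orders
  if 4:m drops first: 21 orders
heap linearizations: 168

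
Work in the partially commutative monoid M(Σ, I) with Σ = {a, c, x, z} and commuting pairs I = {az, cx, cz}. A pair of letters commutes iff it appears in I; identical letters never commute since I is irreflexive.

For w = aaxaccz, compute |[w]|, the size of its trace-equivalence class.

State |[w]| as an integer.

4

piece 0:a — minimal
piece 1:a rests on {0:a}
piece 2:x rests on {1:a}
piece 3:a rests on {2:x}
piece 4:c rests on {3:a}
piece 5:c rests on {4:c}
piece 6:z rests on {2:x}
minimal pieces: {0:a}
ways to finish when only these pieces remain (= sum over removing one remaining piece with nothing left below it):
  1 left: {5}→1  {6}→1
  2 left: {4,5}→1  {5,6}→2
  3 left: {3,4,5}→1  {4,5,6}→3
  4 left: {3,4,5,6}→4
  5 left: {2,3,4,5,6}→4
  placing 0:a first → 4 extensions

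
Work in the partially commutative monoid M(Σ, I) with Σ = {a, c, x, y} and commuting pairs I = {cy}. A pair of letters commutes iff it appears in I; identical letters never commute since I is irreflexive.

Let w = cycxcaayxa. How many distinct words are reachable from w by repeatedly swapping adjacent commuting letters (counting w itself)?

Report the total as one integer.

3

0(c) covers ∅
1(y) covers ∅
2(c) covers 0:c
3(x) covers 1:y, 2:c
4(c) covers 3:x
5(a) covers 4:c
6(a) covers 5:a
7(y) covers 6:a
8(x) covers 7:y
9(a) covers 8:x
floor of heap: 0:c, 1:y
completions by unplaced set U, small U first (add the entries for U minus each lowest piece of U):
  |U|=1: {9}:1
  |U|=2: {8,9}:1
  |U|=3: {7,8,9}:1
  |U|=4: {6,7,8,9}:1
  |U|=5: {5,6,7,8,9}:1
  |U|=6: {4,5,6,7,8,9}:1
  |U|=7: {3,4,5,6,7,8,9}:1
  |U|=8: {1,3,4,5,6,7,8,9}:1  {2,3,4,5,6,7,8,9}:1
  start at 0(c): 2
  start at 1(y): 1
sum over floor = 3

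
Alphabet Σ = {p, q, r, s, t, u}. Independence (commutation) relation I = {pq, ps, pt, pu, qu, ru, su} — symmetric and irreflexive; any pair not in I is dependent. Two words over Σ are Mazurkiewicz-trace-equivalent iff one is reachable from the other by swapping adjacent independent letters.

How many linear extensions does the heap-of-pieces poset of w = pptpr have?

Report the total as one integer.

0(p) covers ∅
1(p) covers 0:p
2(t) covers ∅
3(p) covers 1:p
4(r) covers 2:t, 3:p
floor of heap: 0:p, 2:t
completions by unplaced set U, small U first (add the entries for U minus each lowest piece of U):
  |U|=1: {4}:1
  |U|=2: {2,4}:1  {3,4}:1
  |U|=3: {1,3,4}:1  {2,3,4}:2
  start at 0(p): 3
  start at 2(t): 1
sum over floor = 4

4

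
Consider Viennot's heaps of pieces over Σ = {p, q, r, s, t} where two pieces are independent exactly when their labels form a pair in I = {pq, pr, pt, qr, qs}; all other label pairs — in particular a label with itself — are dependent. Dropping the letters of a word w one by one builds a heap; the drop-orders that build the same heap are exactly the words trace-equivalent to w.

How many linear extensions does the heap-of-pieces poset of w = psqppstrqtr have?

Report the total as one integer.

drop 0:p onto floor
drop 1:s onto {0:p}
drop 2:q onto floor
drop 3:p onto {1:s}
drop 4:p onto {3:p}
drop 5:s onto {4:p}
drop 6:t onto {2:q, 5:s}
drop 7:r onto {6:t}
drop 8:q onto {6:t}
drop 9:t onto {7:r, 8:q}
drop 10:r onto {9:t}
ground layer = {0:p, 2:q}
drop-orders for the pieces not yet dropped (sum over which currently-grounded one goes next):
  1 to go: {10} 1
  2 to go: {9,10} 1
  3 to go: {7,9,10} 1  {8,9,10} 1
  4 to go: {7,8,9,10} 2
  5 to go: {6,7,8,9,10} 2
  6 to go: {2,6,7,8,9,10} 2  {5,6,7,8,9,10} 2
  7 to go: {2,5,6,7,8,9,10} 4  {4,5,6,7,8,9,10} 2
  8 to go: {2,4,5,6,7,8,9,10} 6  {3,4,5,6,7,8,9,10} 2
  9 to go: {1,3,4,5,6,7,8,9,10} 2  {2,3,4,5,6,7,8,9,10} 8
  if 0:p drops first: 10 orders
  if 2:q drops first: 2 orders
heap linearizations: 12

12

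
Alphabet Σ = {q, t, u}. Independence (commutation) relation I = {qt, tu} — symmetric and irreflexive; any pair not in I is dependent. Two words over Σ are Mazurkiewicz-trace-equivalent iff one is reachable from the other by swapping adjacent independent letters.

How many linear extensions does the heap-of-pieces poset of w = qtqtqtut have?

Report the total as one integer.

#0=q has no predecessor
#1=t has no predecessor
#2=q depends on [0:q]
#3=t depends on [1:t]
#4=q depends on [2:q]
#5=t depends on [3:t]
#6=u depends on [4:q]
#7=t depends on [5:t]
sources: [0:q, 1:t]
N(rest) = Σ N(rest − s) over sources s of rest; N(one piece) = 1:
  size 1 → [6]=1  [7]=1
  size 2 → [4,6]=1  [5,7]=1  [6,7]=2
  size 3 → [2,4,6]=1  [3,5,7]=1  [4,6,7]=3  [5,6,7]=3
  size 4 → [0,2,4,6]=1  [1,3,5,7]=1  [2,4,6,7]=4  [3,5,6,7]=4  [4,5,6,7]=6
  size 5 → [0,2,4,6,7]=5  [1,3,5,6,7]=5  [2,4,5,6,7]=10  [3,4,5,6,7]=10
  size 6 → [0,2,4,5,6,7]=15  [1,3,4,5,6,7]=15  [2,3,4,5,6,7]=20
  first=0(q) contributes 35
  first=1(t) contributes 35
|[w]| = 70

70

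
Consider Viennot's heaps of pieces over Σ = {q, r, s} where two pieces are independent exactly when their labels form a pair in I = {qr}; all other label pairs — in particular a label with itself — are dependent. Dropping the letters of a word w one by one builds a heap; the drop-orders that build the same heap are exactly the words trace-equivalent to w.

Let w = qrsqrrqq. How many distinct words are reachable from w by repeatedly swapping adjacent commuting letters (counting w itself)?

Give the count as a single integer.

#0=q has no predecessor
#1=r has no predecessor
#2=s depends on [0:q, 1:r]
#3=q depends on [2:s]
#4=r depends on [2:s]
#5=r depends on [4:r]
#6=q depends on [3:q]
#7=q depends on [6:q]
sources: [0:q, 1:r]
N(rest) = Σ N(rest − s) over sources s of rest; N(one piece) = 1:
  size 1 → [5]=1  [7]=1
  size 2 → [4,5]=1  [5,7]=2  [6,7]=1
  size 3 → [3,6,7]=1  [4,5,7]=3  [5,6,7]=3
  size 4 → [3,5,6,7]=4  [4,5,6,7]=6
  size 5 → [3,4,5,6,7]=10
  size 6 → [2,3,4,5,6,7]=10
  first=0(q) contributes 10
  first=1(r) contributes 10
|[w]| = 20

20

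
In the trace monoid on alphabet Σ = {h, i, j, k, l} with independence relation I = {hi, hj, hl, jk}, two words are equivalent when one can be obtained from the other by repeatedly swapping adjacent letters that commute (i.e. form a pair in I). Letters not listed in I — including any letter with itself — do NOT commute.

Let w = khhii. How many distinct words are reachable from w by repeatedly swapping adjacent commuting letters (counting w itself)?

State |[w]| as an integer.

6

#0=k has no predecessor
#1=h depends on [0:k]
#2=h depends on [1:h]
#3=i depends on [0:k]
#4=i depends on [3:i]
sources: [0:k]
N(rest) = Σ N(rest − s) over sources s of rest; N(one piece) = 1:
  size 1 → [2]=1  [4]=1
  size 2 → [1,2]=1  [2,4]=2  [3,4]=1
  size 3 → [1,2,4]=3  [2,3,4]=3
  first=0(k) contributes 6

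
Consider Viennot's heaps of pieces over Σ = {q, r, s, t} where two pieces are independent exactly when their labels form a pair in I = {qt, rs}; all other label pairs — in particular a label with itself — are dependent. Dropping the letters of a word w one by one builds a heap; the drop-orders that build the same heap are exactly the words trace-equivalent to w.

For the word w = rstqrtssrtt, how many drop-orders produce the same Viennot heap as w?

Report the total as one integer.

12

0(r) covers ∅
1(s) covers ∅
2(t) covers 0:r, 1:s
3(q) covers 0:r, 1:s
4(r) covers 2:t, 3:q
5(t) covers 4:r
6(s) covers 5:t
7(s) covers 6:s
8(r) covers 5:t
9(t) covers 7:s, 8:r
10(t) covers 9:t
floor of heap: 0:r, 1:s
completions by unplaced set U, small U first (add the entries for U minus each lowest piece of U):
  |U|=1: {10}:1
  |U|=2: {9,10}:1
  |U|=3: {7,9,10}:1  {8,9,10}:1
  |U|=4: {6,7,9,10}:1  {7,8,9,10}:2
  |U|=5: {6,7,8,9,10}:3
  |U|=6: {5,6,7,8,9,10}:3
  |U|=7: {4,5,6,7,8,9,10}:3
  |U|=8: {2,4,5,6,7,8,9,10}:3  {3,4,5,6,7,8,9,10}:3
  |U|=9: {2,3,4,5,6,7,8,9,10}:6
  start at 0(r): 6
  start at 1(s): 6
sum over floor = 12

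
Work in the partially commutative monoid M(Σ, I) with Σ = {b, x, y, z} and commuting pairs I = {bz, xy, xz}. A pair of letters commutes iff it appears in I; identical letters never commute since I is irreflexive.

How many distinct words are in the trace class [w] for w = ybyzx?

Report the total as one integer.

3

piece 0:y — minimal
piece 1:b rests on {0:y}
piece 2:y rests on {1:b}
piece 3:z rests on {2:y}
piece 4:x rests on {1:b}
minimal pieces: {0:y}
ways to finish when only these pieces remain (= sum over removing one remaining piece with nothing left below it):
  1 left: {3}→1  {4}→1
  2 left: {2,3}→1  {3,4}→2
  3 left: {2,3,4}→3
  placing 0:y first → 3 extensions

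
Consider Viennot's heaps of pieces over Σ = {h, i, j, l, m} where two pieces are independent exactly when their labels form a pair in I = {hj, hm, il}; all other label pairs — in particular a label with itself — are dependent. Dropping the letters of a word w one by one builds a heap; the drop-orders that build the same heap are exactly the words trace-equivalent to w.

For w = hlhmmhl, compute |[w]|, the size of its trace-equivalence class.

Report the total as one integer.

#0=h has no predecessor
#1=l depends on [0:h]
#2=h depends on [1:l]
#3=m depends on [1:l]
#4=m depends on [3:m]
#5=h depends on [2:h]
#6=l depends on [4:m, 5:h]
sources: [0:h]
N(rest) = Σ N(rest − s) over sources s of rest; N(one piece) = 1:
  size 1 → [6]=1
  size 2 → [4,6]=1  [5,6]=1
  size 3 → [2,5,6]=1  [3,4,6]=1  [4,5,6]=2
  size 4 → [2,4,5,6]=3  [3,4,5,6]=3
  size 5 → [2,3,4,5,6]=6
  first=0(h) contributes 6

6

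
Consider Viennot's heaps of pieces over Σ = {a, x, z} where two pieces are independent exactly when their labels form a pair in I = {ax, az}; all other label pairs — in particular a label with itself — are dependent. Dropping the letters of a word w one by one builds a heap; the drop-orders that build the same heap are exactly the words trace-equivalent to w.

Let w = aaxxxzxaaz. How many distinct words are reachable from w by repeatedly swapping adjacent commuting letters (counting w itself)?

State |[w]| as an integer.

drop 0:a onto floor
drop 1:a onto {0:a}
drop 2:x onto floor
drop 3:x onto {2:x}
drop 4:x onto {3:x}
drop 5:z onto {4:x}
drop 6:x onto {5:z}
drop 7:a onto {1:a}
drop 8:a onto {7:a}
drop 9:z onto {6:x}
ground layer = {0:a, 2:x}
drop-orders for the pieces not yet dropped (sum over which currently-grounded one goes next):
  1 to go: {8} 1  {9} 1
  2 to go: {6,9} 1  {7,8} 1  {8,9} 2
  3 to go: {1,7,8} 1  {5,6,9} 1  {6,8,9} 3  {7,8,9} 3
  4 to go: {0,1,7,8} 1  {1,7,8,9} 4  {4,5,6,9} 1  {5,6,8,9} 4  {6,7,8,9} 6
  5 to go: {0,1,7,8,9} 5  {1,6,7,8,9} 10  {3,4,5,6,9} 1  {4,5,6,8,9} 5  {5,6,7,8,9} 10
  6 to go: {0,1,6,7,8,9} 15  {1,5,6,7,8,9} 20  {2,3,4,5,6,9} 1  {3,4,5,6,8,9} 6  {4,5,6,7,8,9} 15
  7 to go: {0,1,5,6,7,8,9} 35  {1,4,5,6,7,8,9} 35  {2,3,4,5,6,8,9} 7  {3,4,5,6,7,8,9} 21
  8 to go: {0,1,4,5,6,7,8,9} 70  {1,3,4,5,6,7,8,9} 56  {2,3,4,5,6,7,8,9} 28
  if 0:a drops first: 84 orders
  if 2:x drops first: 126 orders
heap linearizations: 210

210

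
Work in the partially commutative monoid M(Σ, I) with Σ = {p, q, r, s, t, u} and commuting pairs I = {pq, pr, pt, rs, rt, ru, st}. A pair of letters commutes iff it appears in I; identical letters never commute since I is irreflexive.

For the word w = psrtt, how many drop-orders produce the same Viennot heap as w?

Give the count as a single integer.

0(p) covers ∅
1(s) covers 0:p
2(r) covers ∅
3(t) covers ∅
4(t) covers 3:t
floor of heap: 0:p, 2:r, 3:t
completions by unplaced set U, small U first (add the entries for U minus each lowest piece of U):
  |U|=1: {1}:1  {2}:1  {4}:1
  |U|=2: {0,1}:1  {1,2}:2  {1,4}:2  {2,4}:2  {3,4}:1
  |U|=3: {0,1,2}:3  {0,1,4}:3  {1,2,4}:6  {1,3,4}:3  {2,3,4}:3
  start at 0(p): 12
  start at 2(r): 6
  start at 3(t): 12
sum over floor = 30

30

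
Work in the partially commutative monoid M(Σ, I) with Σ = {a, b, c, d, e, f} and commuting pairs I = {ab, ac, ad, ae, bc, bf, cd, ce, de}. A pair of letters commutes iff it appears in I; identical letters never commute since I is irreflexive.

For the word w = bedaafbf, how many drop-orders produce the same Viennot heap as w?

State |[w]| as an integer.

70

drop 0:b onto floor
drop 1:e onto {0:b}
drop 2:d onto {0:b}
drop 3:a onto floor
drop 4:a onto {3:a}
drop 5:f onto {1:e, 2:d, 4:a}
drop 6:b onto {1:e, 2:d}
drop 7:f onto {5:f}
ground layer = {0:b, 3:a}
drop-orders for the pieces not yet dropped (sum over which currently-grounded one goes next):
  1 to go: {6} 1  {7} 1
  2 to go: {5,7} 1  {6,7} 2
  3 to go: {4,5,7} 1  {5,6,7} 3
  4 to go: {1,5,6,7} 3  {2,5,6,7} 3  {3,4,5,7} 1  {4,5,6,7} 4
  5 to go: {1,2,5,6,7} 6  {1,4,5,6,7} 7  {2,4,5,6,7} 7  {3,4,5,6,7} 5
  6 to go: {0,1,2,5,6,7} 6  {1,2,4,5,6,7} 20  {1,3,4,5,6,7} 12  {2,3,4,5,6,7} 12
  if 0:b drops first: 44 orders
  if 3:a drops first: 26 orders
heap linearizations: 70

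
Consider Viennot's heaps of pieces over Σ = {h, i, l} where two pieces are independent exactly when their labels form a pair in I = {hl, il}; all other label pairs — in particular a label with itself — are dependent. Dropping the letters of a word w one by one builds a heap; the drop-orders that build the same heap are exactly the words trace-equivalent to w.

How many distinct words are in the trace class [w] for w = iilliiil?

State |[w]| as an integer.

56

#0=i has no predecessor
#1=i depends on [0:i]
#2=l has no predecessor
#3=l depends on [2:l]
#4=i depends on [1:i]
#5=i depends on [4:i]
#6=i depends on [5:i]
#7=l depends on [3:l]
sources: [0:i, 2:l]
N(rest) = Σ N(rest − s) over sources s of rest; N(one piece) = 1:
  size 1 → [6]=1  [7]=1
  size 2 → [3,7]=1  [5,6]=1  [6,7]=2
  size 3 → [2,3,7]=1  [3,6,7]=3  [4,5,6]=1  [5,6,7]=3
  size 4 → [1,4,5,6]=1  [2,3,6,7]=4  [3,5,6,7]=6  [4,5,6,7]=4
  size 5 → [0,1,4,5,6]=1  [1,4,5,6,7]=5  [2,3,5,6,7]=10  [3,4,5,6,7]=10
  size 6 → [0,1,4,5,6,7]=6  [1,3,4,5,6,7]=15  [2,3,4,5,6,7]=20
  first=0(i) contributes 35
  first=2(l) contributes 21
|[w]| = 56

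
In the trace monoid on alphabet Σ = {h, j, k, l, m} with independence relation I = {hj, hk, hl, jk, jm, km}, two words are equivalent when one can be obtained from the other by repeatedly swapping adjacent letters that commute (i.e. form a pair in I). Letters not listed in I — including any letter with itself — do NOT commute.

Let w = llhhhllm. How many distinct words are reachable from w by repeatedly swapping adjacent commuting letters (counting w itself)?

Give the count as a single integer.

35

drop 0:l onto floor
drop 1:l onto {0:l}
drop 2:h onto floor
drop 3:h onto {2:h}
drop 4:h onto {3:h}
drop 5:l onto {1:l}
drop 6:l onto {5:l}
drop 7:m onto {4:h, 6:l}
ground layer = {0:l, 2:h}
drop-orders for the pieces not yet dropped (sum over which currently-grounded one goes next):
  1 to go: {7} 1
  2 to go: {4,7} 1  {6,7} 1
  3 to go: {3,4,7} 1  {4,6,7} 2  {5,6,7} 1
  4 to go: {1,5,6,7} 1  {2,3,4,7} 1  {3,4,6,7} 3  {4,5,6,7} 3
  5 to go: {0,1,5,6,7} 1  {1,4,5,6,7} 4  {2,3,4,6,7} 4  {3,4,5,6,7} 6
  6 to go: {0,1,4,5,6,7} 5  {1,3,4,5,6,7} 10  {2,3,4,5,6,7} 10
  if 0:l drops first: 20 orders
  if 2:h drops first: 15 orders
heap linearizations: 35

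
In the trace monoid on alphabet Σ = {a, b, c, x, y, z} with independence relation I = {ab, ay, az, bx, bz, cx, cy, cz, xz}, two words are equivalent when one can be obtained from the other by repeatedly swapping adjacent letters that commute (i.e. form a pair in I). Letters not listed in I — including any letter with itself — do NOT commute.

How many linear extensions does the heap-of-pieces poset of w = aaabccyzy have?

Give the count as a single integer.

121

0(a) covers ∅
1(a) covers 0:a
2(a) covers 1:a
3(b) covers ∅
4(c) covers 2:a, 3:b
5(c) covers 4:c
6(y) covers 3:b
7(z) covers 6:y
8(y) covers 7:z
floor of heap: 0:a, 3:b
completions by unplaced set U, small U first (add the entries for U minus each lowest piece of U):
  |U|=1: {5}:1  {8}:1
  |U|=2: {4,5}:1  {5,8}:2  {7,8}:1
  |U|=3: {2,4,5}:1  {4,5,8}:3  {5,7,8}:3  {6,7,8}:1
  |U|=4: {1,2,4,5}:1  {2,4,5,8}:4  {4,5,7,8}:6  {5,6,7,8}:4
  |U|=5: {0,1,2,4,5}:1  {1,2,4,5,8}:5  {2,4,5,7,8}:10  {4,5,6,7,8}:10
  |U|=6: {0,1,2,4,5,8}:6  {1,2,4,5,7,8}:15  {2,4,5,6,7,8}:20  {3,4,5,6,7,8}:10
  |U|=7: {0,1,2,4,5,7,8}:21  {1,2,4,5,6,7,8}:35  {2,3,4,5,6,7,8}:30
  start at 0(a): 65
  start at 3(b): 56
sum over floor = 121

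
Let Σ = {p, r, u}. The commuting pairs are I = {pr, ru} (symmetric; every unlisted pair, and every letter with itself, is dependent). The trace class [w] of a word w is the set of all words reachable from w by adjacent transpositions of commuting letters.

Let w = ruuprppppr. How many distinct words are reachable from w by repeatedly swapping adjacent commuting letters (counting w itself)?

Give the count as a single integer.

#0=r has no predecessor
#1=u has no predecessor
#2=u depends on [1:u]
#3=p depends on [2:u]
#4=r depends on [0:r]
#5=p depends on [3:p]
#6=p depends on [5:p]
#7=p depends on [6:p]
#8=p depends on [7:p]
#9=r depends on [4:r]
sources: [0:r, 1:u]
N(rest) = Σ N(rest − s) over sources s of rest; N(one piece) = 1:
  size 1 → [8]=1  [9]=1
  size 2 → [4,9]=1  [7,8]=1  [8,9]=2
  size 3 → [0,4,9]=1  [4,8,9]=3  [6,7,8]=1  [7,8,9]=3
  size 4 → [0,4,8,9]=4  [4,7,8,9]=6  [5,6,7,8]=1  [6,7,8,9]=4
  size 5 → [0,4,7,8,9]=10  [3,5,6,7,8]=1  [4,6,7,8,9]=10  [5,6,7,8,9]=5
  size 6 → [0,4,6,7,8,9]=20  [2,3,5,6,7,8]=1  [3,5,6,7,8,9]=6  [4,5,6,7,8,9]=15
  size 7 → [0,4,5,6,7,8,9]=35  [1,2,3,5,6,7,8]=1  [2,3,5,6,7,8,9]=7  [3,4,5,6,7,8,9]=21
  size 8 → [0,3,4,5,6,7,8,9]=56  [1,2,3,5,6,7,8,9]=8  [2,3,4,5,6,7,8,9]=28
  first=0(r) contributes 36
  first=1(u) contributes 84
|[w]| = 120

120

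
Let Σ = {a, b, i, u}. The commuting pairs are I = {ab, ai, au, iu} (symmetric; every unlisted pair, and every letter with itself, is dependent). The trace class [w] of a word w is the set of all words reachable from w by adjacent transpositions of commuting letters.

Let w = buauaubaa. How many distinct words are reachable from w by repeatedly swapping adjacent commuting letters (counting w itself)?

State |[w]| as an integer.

0(b) covers ∅
1(u) covers 0:b
2(a) covers ∅
3(u) covers 1:u
4(a) covers 2:a
5(u) covers 3:u
6(b) covers 5:u
7(a) covers 4:a
8(a) covers 7:a
floor of heap: 0:b, 2:a
completions by unplaced set U, small U first (add the entries for U minus each lowest piece of U):
  |U|=1: {6}:1  {8}:1
  |U|=2: {5,6}:1  {6,8}:2  {7,8}:1
  |U|=3: {3,5,6}:1  {4,7,8}:1  {5,6,8}:3  {6,7,8}:3
  |U|=4: {1,3,5,6}:1  {2,4,7,8}:1  {3,5,6,8}:4  {4,6,7,8}:4  {5,6,7,8}:6
  |U|=5: {0,1,3,5,6}:1  {1,3,5,6,8}:5  {2,4,6,7,8}:5  {3,5,6,7,8}:10  {4,5,6,7,8}:10
  |U|=6: {0,1,3,5,6,8}:6  {1,3,5,6,7,8}:15  {2,4,5,6,7,8}:15  {3,4,5,6,7,8}:20
  |U|=7: {0,1,3,5,6,7,8}:21  {1,3,4,5,6,7,8}:35  {2,3,4,5,6,7,8}:35
  start at 0(b): 70
  start at 2(a): 56
sum over floor = 126

126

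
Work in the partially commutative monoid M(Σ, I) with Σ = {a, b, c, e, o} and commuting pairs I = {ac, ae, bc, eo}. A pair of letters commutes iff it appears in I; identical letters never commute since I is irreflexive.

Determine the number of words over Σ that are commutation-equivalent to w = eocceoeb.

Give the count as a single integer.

6

0(e) covers ∅
1(o) covers ∅
2(c) covers 0:e, 1:o
3(c) covers 2:c
4(e) covers 3:c
5(o) covers 3:c
6(e) covers 4:e
7(b) covers 5:o, 6:e
floor of heap: 0:e, 1:o
completions by unplaced set U, small U first (add the entries for U minus each lowest piece of U):
  |U|=1: {7}:1
  |U|=2: {5,7}:1  {6,7}:1
  |U|=3: {4,6,7}:1  {5,6,7}:2
  |U|=4: {4,5,6,7}:3
  |U|=5: {3,4,5,6,7}:3
  |U|=6: {2,3,4,5,6,7}:3
  start at 0(e): 3
  start at 1(o): 3
sum over floor = 6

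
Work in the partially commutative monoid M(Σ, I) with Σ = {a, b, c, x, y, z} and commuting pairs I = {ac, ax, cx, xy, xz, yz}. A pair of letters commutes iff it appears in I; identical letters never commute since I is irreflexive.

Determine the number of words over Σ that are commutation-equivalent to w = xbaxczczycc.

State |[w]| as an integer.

36

#0=x has no predecessor
#1=b depends on [0:x]
#2=a depends on [1:b]
#3=x depends on [1:b]
#4=c depends on [1:b]
#5=z depends on [2:a, 4:c]
#6=c depends on [5:z]
#7=z depends on [6:c]
#8=y depends on [6:c]
#9=c depends on [7:z, 8:y]
#10=c depends on [9:c]
sources: [0:x]
N(rest) = Σ N(rest − s) over sources s of rest; N(one piece) = 1:
  size 1 → [3]=1  [10]=1
  size 2 → [3,10]=2  [9,10]=1
  size 3 → [3,9,10]=3  [7,9,10]=1  [8,9,10]=1
  size 4 → [3,7,9,10]=4  [3,8,9,10]=4  [7,8,9,10]=2
  size 5 → [3,7,8,9,10]=10  [6,7,8,9,10]=2
  size 6 → [3,6,7,8,9,10]=12  [5,6,7,8,9,10]=2
  size 7 → [2,5,6,7,8,9,10]=2  [3,5,6,7,8,9,10]=14  [4,5,6,7,8,9,10]=2
  size 8 → [2,3,5,6,7,8,9,10]=16  [2,4,5,6,7,8,9,10]=4  [3,4,5,6,7,8,9,10]=16
  size 9 → [2,3,4,5,6,7,8,9,10]=36
  first=0(x) contributes 36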